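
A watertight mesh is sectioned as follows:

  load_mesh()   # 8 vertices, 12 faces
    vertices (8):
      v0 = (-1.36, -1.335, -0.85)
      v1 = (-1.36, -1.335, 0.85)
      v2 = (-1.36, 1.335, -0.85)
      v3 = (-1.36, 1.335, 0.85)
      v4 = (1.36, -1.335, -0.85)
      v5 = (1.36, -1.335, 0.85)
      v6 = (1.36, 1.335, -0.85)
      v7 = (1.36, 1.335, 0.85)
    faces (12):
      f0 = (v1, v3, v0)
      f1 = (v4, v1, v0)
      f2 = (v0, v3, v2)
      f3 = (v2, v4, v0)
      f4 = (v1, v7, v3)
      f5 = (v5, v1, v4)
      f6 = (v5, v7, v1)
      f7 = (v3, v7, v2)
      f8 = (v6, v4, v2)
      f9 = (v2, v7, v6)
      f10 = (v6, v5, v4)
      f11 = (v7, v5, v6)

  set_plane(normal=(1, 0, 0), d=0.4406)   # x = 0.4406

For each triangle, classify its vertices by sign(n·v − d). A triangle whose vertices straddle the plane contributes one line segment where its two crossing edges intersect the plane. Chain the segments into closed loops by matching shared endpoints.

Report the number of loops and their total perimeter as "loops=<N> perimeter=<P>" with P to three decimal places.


loops=1 perimeter=8.740

Straddling triangles (8 of 12):
  (v4,v1,v0) [+--] → (0.4406, -1.335, -0.275375)–(0.4406, -1.335, -0.85)  len=0.5746
  (v2,v4,v0) [-+-] → (0.4406, -0.432501, -0.85)–(0.4406, -1.335, -0.85)  len=0.9025
  (v1,v7,v3) [-+-] → (0.4406, 0.432501, 0.85)–(0.4406, 1.335, 0.85)  len=0.9025
  (v5,v1,v4) [+-+] → (0.4406, -1.335, 0.85)–(0.4406, -1.335, -0.275375)  len=1.1254
  (v5,v7,v1) [++-] → (0.4406, 0.432501, 0.85)–(0.4406, -1.335, 0.85)  len=1.7675
  (v3,v7,v2) [-+-] → (0.4406, 1.335, 0.85)–(0.4406, 1.335, 0.275375)  len=0.5746
  (v6,v4,v2) [++-] → (0.4406, -0.432501, -0.85)–(0.4406, 1.335, -0.85)  len=1.7675
  (v2,v7,v6) [-++] → (0.4406, 1.335, 0.275375)–(0.4406, 1.335, -0.85)  len=1.1254

Chained into 1 loop(s):
  loop 1: 8 segments, perimeter = 8.7400
Total perimeter = 8.740


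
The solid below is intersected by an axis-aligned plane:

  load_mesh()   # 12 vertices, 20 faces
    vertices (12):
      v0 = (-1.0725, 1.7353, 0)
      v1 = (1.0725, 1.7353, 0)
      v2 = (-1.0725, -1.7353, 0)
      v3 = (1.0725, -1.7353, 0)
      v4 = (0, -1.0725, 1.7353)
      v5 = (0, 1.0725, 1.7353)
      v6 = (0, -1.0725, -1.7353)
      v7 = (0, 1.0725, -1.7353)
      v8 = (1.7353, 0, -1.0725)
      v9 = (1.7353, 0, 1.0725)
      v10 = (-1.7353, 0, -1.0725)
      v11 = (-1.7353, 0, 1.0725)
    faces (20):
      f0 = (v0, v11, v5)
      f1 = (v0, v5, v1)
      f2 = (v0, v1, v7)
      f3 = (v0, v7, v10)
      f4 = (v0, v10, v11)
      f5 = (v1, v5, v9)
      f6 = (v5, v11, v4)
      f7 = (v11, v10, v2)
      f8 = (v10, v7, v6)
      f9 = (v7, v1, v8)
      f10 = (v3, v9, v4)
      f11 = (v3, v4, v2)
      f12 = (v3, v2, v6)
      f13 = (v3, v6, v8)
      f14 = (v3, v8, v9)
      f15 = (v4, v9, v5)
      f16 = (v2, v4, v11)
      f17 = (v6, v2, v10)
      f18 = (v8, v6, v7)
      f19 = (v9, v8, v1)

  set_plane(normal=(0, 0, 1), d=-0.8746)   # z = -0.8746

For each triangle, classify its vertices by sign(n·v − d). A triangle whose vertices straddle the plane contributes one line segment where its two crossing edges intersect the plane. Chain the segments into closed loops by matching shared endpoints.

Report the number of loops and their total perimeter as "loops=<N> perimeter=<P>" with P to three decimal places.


Straddling triangles (10 of 20):
  (v0,v1,v7) [++-] → (0.531955, 1.40125, -0.8746)–(-0.531955, 1.40125, -0.8746)  len=1.0639
  (v0,v7,v10) [+--] → (-0.531955, 1.40125, -0.8746)–(-1.613, 0.320201, -0.8746)  len=1.5288
  (v0,v10,v11) [+-+] → (-1.613, 0.320201, -0.8746)–(-1.7353, 0, -0.8746)  len=0.3428
  (v11,v10,v2) [+-+] → (-1.7353, 0, -0.8746)–(-1.613, -0.320201, -0.8746)  len=0.3428
  (v7,v1,v8) [-+-] → (0.531955, 1.40125, -0.8746)–(1.613, 0.320201, -0.8746)  len=1.5288
  (v3,v2,v6) [++-] → (-0.531955, -1.40125, -0.8746)–(0.531955, -1.40125, -0.8746)  len=1.0639
  (v3,v6,v8) [+--] → (0.531955, -1.40125, -0.8746)–(1.613, -0.320201, -0.8746)  len=1.5288
  (v3,v8,v9) [+-+] → (1.613, -0.320201, -0.8746)–(1.7353, 0, -0.8746)  len=0.3428
  (v6,v2,v10) [-+-] → (-0.531955, -1.40125, -0.8746)–(-1.613, -0.320201, -0.8746)  len=1.5288
  (v9,v8,v1) [+-+] → (1.7353, 0, -0.8746)–(1.613, 0.320201, -0.8746)  len=0.3428

Chained into 1 loop(s):
  loop 1: 10 segments, perimeter = 9.6142
Total perimeter = 9.614

loops=1 perimeter=9.614


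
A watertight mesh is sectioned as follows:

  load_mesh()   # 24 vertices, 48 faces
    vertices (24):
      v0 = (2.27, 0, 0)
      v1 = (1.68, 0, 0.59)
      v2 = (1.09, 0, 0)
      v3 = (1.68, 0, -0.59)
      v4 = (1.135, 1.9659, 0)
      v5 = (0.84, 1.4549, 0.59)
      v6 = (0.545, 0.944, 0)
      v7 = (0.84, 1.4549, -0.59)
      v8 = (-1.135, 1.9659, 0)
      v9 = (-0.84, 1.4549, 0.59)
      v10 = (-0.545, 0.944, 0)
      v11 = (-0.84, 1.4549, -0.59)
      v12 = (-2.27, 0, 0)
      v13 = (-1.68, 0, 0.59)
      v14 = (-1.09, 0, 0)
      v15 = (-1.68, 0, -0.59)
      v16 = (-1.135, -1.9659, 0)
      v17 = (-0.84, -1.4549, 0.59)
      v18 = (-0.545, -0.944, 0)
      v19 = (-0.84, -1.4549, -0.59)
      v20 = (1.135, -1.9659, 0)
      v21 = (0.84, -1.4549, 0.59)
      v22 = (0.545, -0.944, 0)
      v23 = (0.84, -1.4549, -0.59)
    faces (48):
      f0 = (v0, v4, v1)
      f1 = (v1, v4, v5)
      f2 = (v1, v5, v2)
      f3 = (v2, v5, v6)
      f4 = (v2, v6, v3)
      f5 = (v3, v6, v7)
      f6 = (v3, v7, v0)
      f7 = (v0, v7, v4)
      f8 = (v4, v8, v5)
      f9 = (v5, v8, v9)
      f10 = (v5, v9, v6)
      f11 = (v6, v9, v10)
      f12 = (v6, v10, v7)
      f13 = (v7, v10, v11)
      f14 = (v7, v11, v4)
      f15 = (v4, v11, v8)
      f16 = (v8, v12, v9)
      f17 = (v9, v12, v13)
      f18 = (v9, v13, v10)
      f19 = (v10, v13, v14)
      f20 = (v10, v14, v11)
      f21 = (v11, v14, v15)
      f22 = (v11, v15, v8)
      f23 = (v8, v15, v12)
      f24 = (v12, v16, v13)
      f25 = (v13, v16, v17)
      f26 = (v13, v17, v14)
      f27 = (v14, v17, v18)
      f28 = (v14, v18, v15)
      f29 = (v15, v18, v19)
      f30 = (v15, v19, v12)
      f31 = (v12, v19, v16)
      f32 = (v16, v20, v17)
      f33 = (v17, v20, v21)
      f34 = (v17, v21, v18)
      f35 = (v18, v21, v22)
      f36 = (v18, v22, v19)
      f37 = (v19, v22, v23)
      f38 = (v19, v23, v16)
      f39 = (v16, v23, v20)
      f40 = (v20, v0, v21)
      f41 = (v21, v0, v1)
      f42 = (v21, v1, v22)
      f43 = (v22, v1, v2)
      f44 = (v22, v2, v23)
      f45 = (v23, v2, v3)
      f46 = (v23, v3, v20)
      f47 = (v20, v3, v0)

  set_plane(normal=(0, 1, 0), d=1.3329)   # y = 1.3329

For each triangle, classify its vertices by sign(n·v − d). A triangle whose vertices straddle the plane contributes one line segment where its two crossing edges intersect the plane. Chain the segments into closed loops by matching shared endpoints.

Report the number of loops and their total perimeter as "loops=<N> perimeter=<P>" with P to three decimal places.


Straddling triangles (18 of 48):
  (v0,v4,v1) [-+-] → (1.50046, 1.3329, 0)–(1.31048, 1.3329, 0.189974)  len=0.2687
  (v1,v4,v5) [-++] → (1.31048, 1.3329, 0.189974)–(0.910438, 1.3329, 0.59)  len=0.5657
  (v1,v5,v2) [-+-] → (0.910438, 1.3329, 0.59)–(0.860964, 1.3329, 0.540526)  len=0.0700
  (v2,v5,v6) [-+-] → (0.860964, 1.3329, 0.540526)–(0.769556, 1.3329, 0.449111)  len=0.1293
  (v3,v6,v7) [--+] → (0.769556, 1.3329, -0.449111)–(0.910438, 1.3329, -0.59)  len=0.1992
  (v3,v7,v0) [-+-] → (0.910438, 1.3329, -0.59)–(0.959912, 1.3329, -0.540526)  len=0.0700
  (v0,v7,v4) [-++] → (0.959912, 1.3329, -0.540526)–(1.50046, 1.3329, 0)  len=0.7644
  (v5,v9,v6) [++-] → (-0.50927, 1.3329, 0.449111)–(0.769556, 1.3329, 0.449111)  len=1.2788
  (v6,v9,v10) [-+-] → (-0.50927, 1.3329, 0.449111)–(-0.769556, 1.3329, 0.449111)  len=0.2603
  (v6,v10,v7) [--+] → (0.50927, 1.3329, -0.449111)–(0.769556, 1.3329, -0.449111)  len=0.2603
  (v7,v10,v11) [+-+] → (0.50927, 1.3329, -0.449111)–(-0.769556, 1.3329, -0.449111)  len=1.2788
  (v8,v12,v9) [+-+] → (-1.50046, 1.3329, 0)–(-0.959912, 1.3329, 0.540526)  len=0.7644
  (v9,v12,v13) [+--] → (-0.959912, 1.3329, 0.540526)–(-0.910438, 1.3329, 0.59)  len=0.0700
  (v9,v13,v10) [+--] → (-0.910438, 1.3329, 0.59)–(-0.769556, 1.3329, 0.449111)  len=0.1992
  (v10,v14,v11) [--+] → (-0.860964, 1.3329, -0.540526)–(-0.769556, 1.3329, -0.449111)  len=0.1293
  (v11,v14,v15) [+--] → (-0.860964, 1.3329, -0.540526)–(-0.910438, 1.3329, -0.59)  len=0.0700
  (v11,v15,v8) [+-+] → (-0.910438, 1.3329, -0.59)–(-1.31048, 1.3329, -0.189974)  len=0.5657
  (v8,v15,v12) [+--] → (-1.31048, 1.3329, -0.189974)–(-1.50046, 1.3329, 0)  len=0.2687

Chained into 1 loop(s):
  loop 1: 18 segments, perimeter = 7.2128
Total perimeter = 7.213

loops=1 perimeter=7.213


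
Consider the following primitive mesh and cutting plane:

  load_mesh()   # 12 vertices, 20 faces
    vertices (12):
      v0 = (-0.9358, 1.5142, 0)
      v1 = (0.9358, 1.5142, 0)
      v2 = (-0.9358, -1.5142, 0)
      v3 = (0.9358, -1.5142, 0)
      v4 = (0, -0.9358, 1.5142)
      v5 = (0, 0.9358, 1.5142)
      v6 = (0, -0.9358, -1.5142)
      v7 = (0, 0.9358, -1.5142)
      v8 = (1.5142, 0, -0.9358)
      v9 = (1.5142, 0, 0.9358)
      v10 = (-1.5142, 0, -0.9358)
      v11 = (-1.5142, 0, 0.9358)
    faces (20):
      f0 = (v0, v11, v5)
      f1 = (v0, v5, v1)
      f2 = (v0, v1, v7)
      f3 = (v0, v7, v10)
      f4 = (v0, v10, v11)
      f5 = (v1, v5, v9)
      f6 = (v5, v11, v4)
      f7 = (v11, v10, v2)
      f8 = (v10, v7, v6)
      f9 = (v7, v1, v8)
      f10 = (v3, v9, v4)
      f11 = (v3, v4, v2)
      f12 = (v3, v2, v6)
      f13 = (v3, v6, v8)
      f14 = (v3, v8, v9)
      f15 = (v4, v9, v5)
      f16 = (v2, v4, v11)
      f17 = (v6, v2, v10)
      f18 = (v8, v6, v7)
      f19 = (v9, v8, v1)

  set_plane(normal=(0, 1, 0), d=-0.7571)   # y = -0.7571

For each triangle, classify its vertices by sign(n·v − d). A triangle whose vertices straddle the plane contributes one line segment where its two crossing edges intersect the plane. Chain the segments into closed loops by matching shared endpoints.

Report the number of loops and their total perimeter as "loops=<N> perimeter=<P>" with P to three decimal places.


loops=1 perimeter=8.404

Straddling triangles (10 of 20):
  (v5,v11,v4) [++-] → (-0.289151, -0.7571, 1.40375)–(0, -0.7571, 1.5142)  len=0.3095
  (v11,v10,v2) [++-] → (-1.225, -0.7571, -0.4679)–(-1.225, -0.7571, 0.4679)  len=0.9358
  (v10,v7,v6) [++-] → (0, -0.7571, -1.5142)–(-0.289151, -0.7571, -1.40375)  len=0.3095
  (v3,v9,v4) [-+-] → (1.225, -0.7571, 0.4679)–(0.289151, -0.7571, 1.40375)  len=1.3235
  (v3,v6,v8) [--+] → (0.289151, -0.7571, -1.40375)–(1.225, -0.7571, -0.4679)  len=1.3235
  (v3,v8,v9) [-++] → (1.225, -0.7571, -0.4679)–(1.225, -0.7571, 0.4679)  len=0.9358
  (v4,v9,v5) [-++] → (0.289151, -0.7571, 1.40375)–(0, -0.7571, 1.5142)  len=0.3095
  (v2,v4,v11) [--+] → (-0.289151, -0.7571, 1.40375)–(-1.225, -0.7571, 0.4679)  len=1.3235
  (v6,v2,v10) [--+] → (-1.225, -0.7571, -0.4679)–(-0.289151, -0.7571, -1.40375)  len=1.3235
  (v8,v6,v7) [+-+] → (0.289151, -0.7571, -1.40375)–(0, -0.7571, -1.5142)  len=0.3095

Chained into 1 loop(s):
  loop 1: 10 segments, perimeter = 8.4037
Total perimeter = 8.404


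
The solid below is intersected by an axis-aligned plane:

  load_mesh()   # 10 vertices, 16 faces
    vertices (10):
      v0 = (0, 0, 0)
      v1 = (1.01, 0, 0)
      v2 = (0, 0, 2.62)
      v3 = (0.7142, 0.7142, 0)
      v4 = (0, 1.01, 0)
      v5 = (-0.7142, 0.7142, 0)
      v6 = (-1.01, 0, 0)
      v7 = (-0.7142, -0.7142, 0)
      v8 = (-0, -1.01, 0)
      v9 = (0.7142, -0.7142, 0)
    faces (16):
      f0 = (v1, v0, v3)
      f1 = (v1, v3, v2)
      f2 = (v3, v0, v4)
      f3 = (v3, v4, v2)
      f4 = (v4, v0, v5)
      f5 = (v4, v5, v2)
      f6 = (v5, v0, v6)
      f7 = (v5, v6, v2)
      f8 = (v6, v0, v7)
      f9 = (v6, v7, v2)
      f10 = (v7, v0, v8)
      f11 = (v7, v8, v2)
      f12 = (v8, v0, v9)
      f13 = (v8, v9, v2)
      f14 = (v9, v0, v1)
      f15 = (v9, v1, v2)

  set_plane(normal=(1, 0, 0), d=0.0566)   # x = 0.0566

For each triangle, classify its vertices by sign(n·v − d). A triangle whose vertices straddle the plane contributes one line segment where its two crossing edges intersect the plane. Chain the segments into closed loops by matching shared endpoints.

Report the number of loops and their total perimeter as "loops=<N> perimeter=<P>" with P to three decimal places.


Straddling triangles (8 of 16):
  (v1,v0,v3) [+-+] → (0.0566, 0, 0)–(0.0566, 0.0566, 0)  len=0.0566
  (v1,v3,v2) [++-] → (0.0566, 0.0566, 2.41237)–(0.0566, 0, 2.47318)  len=0.0831
  (v3,v0,v4) [+--] → (0.0566, 0.0566, 0)–(0.0566, 0.986558, 0)  len=0.9300
  (v3,v4,v2) [+--] → (0.0566, 0.986558, 0)–(0.0566, 0.0566, 2.41237)  len=2.5854
  (v8,v0,v9) [--+] → (0.0566, -0.0566, 0)–(0.0566, -0.986558, 0)  len=0.9300
  (v8,v9,v2) [-+-] → (0.0566, -0.986558, 0)–(0.0566, -0.0566, 2.41237)  len=2.5854
  (v9,v0,v1) [+-+] → (0.0566, -0.0566, 0)–(0.0566, 0, 0)  len=0.0566
  (v9,v1,v2) [++-] → (0.0566, 0, 2.47318)–(0.0566, -0.0566, 2.41237)  len=0.0831

Chained into 1 loop(s):
  loop 1: 8 segments, perimeter = 7.3101
Total perimeter = 7.310

loops=1 perimeter=7.310


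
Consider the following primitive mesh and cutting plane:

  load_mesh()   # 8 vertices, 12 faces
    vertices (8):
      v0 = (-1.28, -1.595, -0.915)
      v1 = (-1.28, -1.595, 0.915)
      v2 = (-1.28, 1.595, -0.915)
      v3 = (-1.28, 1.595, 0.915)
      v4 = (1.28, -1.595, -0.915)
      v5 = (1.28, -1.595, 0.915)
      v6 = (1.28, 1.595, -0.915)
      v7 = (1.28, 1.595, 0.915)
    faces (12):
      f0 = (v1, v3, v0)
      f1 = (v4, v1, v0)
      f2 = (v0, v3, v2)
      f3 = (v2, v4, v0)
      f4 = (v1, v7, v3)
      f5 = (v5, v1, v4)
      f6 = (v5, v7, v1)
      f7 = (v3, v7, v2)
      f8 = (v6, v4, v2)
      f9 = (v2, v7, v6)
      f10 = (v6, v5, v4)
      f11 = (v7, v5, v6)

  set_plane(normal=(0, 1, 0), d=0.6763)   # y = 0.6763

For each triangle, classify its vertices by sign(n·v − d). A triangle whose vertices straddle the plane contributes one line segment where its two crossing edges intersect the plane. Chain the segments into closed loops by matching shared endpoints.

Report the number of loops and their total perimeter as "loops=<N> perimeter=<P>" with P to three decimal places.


loops=1 perimeter=8.780

Straddling triangles (8 of 12):
  (v1,v3,v0) [-+-] → (-1.28, 0.6763, 0.915)–(-1.28, 0.6763, 0.387971)  len=0.5270
  (v0,v3,v2) [-++] → (-1.28, 0.6763, 0.387971)–(-1.28, 0.6763, -0.915)  len=1.3030
  (v2,v4,v0) [+--] → (-0.542736, 0.6763, -0.915)–(-1.28, 0.6763, -0.915)  len=0.7373
  (v1,v7,v3) [-++] → (0.542736, 0.6763, 0.915)–(-1.28, 0.6763, 0.915)  len=1.8227
  (v5,v7,v1) [-+-] → (1.28, 0.6763, 0.915)–(0.542736, 0.6763, 0.915)  len=0.7373
  (v6,v4,v2) [+-+] → (1.28, 0.6763, -0.915)–(-0.542736, 0.6763, -0.915)  len=1.8227
  (v6,v5,v4) [+--] → (1.28, 0.6763, -0.387971)–(1.28, 0.6763, -0.915)  len=0.5270
  (v7,v5,v6) [+-+] → (1.28, 0.6763, 0.915)–(1.28, 0.6763, -0.387971)  len=1.3030

Chained into 1 loop(s):
  loop 1: 8 segments, perimeter = 8.7800
Total perimeter = 8.780


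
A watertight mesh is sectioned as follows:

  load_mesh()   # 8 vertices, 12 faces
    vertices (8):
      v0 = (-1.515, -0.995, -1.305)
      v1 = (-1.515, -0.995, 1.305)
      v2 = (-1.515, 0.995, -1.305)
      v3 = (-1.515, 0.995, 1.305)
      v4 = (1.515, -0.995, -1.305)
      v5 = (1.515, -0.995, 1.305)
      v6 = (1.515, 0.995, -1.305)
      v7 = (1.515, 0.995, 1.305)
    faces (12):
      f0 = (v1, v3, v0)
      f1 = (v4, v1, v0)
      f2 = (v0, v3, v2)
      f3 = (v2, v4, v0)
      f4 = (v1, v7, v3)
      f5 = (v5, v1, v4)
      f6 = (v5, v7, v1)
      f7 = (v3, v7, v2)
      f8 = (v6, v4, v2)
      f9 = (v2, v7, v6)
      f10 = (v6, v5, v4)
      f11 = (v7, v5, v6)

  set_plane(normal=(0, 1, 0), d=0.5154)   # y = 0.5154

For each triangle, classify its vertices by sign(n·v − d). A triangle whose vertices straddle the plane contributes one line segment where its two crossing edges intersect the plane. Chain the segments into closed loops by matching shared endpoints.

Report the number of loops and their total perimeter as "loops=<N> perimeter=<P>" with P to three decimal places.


loops=1 perimeter=11.280

Straddling triangles (8 of 12):
  (v1,v3,v0) [-+-] → (-1.515, 0.5154, 1.305)–(-1.515, 0.5154, 0.675977)  len=0.6290
  (v0,v3,v2) [-++] → (-1.515, 0.5154, 0.675977)–(-1.515, 0.5154, -1.305)  len=1.9810
  (v2,v4,v0) [+--] → (-0.784755, 0.5154, -1.305)–(-1.515, 0.5154, -1.305)  len=0.7302
  (v1,v7,v3) [-++] → (0.784755, 0.5154, 1.305)–(-1.515, 0.5154, 1.305)  len=2.2998
  (v5,v7,v1) [-+-] → (1.515, 0.5154, 1.305)–(0.784755, 0.5154, 1.305)  len=0.7302
  (v6,v4,v2) [+-+] → (1.515, 0.5154, -1.305)–(-0.784755, 0.5154, -1.305)  len=2.2998
  (v6,v5,v4) [+--] → (1.515, 0.5154, -0.675977)–(1.515, 0.5154, -1.305)  len=0.6290
  (v7,v5,v6) [+-+] → (1.515, 0.5154, 1.305)–(1.515, 0.5154, -0.675977)  len=1.9810

Chained into 1 loop(s):
  loop 1: 8 segments, perimeter = 11.2800
Total perimeter = 11.280


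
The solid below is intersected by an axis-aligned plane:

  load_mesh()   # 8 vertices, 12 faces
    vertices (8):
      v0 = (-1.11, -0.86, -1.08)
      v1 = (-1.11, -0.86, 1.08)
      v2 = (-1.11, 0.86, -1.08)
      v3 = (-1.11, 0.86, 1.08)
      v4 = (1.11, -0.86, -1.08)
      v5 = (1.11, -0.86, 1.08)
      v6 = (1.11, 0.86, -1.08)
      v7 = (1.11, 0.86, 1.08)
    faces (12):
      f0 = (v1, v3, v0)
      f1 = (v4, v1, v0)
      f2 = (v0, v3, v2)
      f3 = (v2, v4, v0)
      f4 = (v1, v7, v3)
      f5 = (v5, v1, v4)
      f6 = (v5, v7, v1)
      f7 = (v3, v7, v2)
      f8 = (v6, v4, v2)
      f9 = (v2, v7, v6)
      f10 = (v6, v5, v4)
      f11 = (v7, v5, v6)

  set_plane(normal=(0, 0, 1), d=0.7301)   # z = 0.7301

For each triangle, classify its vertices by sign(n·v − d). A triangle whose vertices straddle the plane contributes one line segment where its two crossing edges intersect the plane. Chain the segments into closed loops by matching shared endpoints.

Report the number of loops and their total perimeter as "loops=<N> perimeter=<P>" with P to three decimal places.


Straddling triangles (8 of 12):
  (v1,v3,v0) [++-] → (-1.11, 0.581376, 0.7301)–(-1.11, -0.86, 0.7301)  len=1.4414
  (v4,v1,v0) [-+-] → (-0.750381, -0.86, 0.7301)–(-1.11, -0.86, 0.7301)  len=0.3596
  (v0,v3,v2) [-+-] → (-1.11, 0.581376, 0.7301)–(-1.11, 0.86, 0.7301)  len=0.2786
  (v5,v1,v4) [++-] → (-0.750381, -0.86, 0.7301)–(1.11, -0.86, 0.7301)  len=1.8604
  (v3,v7,v2) [++-] → (0.750381, 0.86, 0.7301)–(-1.11, 0.86, 0.7301)  len=1.8604
  (v2,v7,v6) [-+-] → (0.750381, 0.86, 0.7301)–(1.11, 0.86, 0.7301)  len=0.3596
  (v6,v5,v4) [-+-] → (1.11, -0.581376, 0.7301)–(1.11, -0.86, 0.7301)  len=0.2786
  (v7,v5,v6) [++-] → (1.11, -0.581376, 0.7301)–(1.11, 0.86, 0.7301)  len=1.4414

Chained into 1 loop(s):
  loop 1: 8 segments, perimeter = 7.8800
Total perimeter = 7.880

loops=1 perimeter=7.880


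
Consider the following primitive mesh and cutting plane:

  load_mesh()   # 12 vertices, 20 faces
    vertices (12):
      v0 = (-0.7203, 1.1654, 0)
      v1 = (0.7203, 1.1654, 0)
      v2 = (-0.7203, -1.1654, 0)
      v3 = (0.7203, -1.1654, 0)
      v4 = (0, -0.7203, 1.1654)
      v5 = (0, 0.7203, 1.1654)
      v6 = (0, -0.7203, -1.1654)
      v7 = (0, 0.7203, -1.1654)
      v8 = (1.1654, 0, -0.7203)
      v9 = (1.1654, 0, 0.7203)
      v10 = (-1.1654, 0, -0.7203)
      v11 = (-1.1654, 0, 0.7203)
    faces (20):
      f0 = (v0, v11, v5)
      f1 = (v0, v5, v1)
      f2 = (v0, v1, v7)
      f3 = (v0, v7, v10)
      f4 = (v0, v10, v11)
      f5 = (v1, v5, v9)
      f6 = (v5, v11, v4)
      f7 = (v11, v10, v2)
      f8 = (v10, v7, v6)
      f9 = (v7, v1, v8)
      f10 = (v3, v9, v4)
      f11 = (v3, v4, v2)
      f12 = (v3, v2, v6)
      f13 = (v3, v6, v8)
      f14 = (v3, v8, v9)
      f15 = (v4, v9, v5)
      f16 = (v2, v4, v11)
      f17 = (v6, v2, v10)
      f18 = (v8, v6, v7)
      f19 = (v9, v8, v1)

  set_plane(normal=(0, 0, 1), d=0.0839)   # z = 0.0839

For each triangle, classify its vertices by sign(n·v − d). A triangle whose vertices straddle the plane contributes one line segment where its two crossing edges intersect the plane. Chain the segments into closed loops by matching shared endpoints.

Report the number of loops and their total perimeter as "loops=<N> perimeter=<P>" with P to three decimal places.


loops=1 perimeter=7.669

Straddling triangles (10 of 20):
  (v0,v11,v5) [-++] → (-0.772145, 1.02966, 0.0839)–(-0.668444, 1.13336, 0.0839)  len=0.1467
  (v0,v5,v1) [-+-] → (-0.668444, 1.13336, 0.0839)–(0.668444, 1.13336, 0.0839)  len=1.3369
  (v0,v10,v11) [--+] → (-1.1654, 0, 0.0839)–(-0.772145, 1.02966, 0.0839)  len=1.1022
  (v1,v5,v9) [-++] → (0.668444, 1.13336, 0.0839)–(0.772145, 1.02966, 0.0839)  len=0.1467
  (v11,v10,v2) [+--] → (-1.1654, 0, 0.0839)–(-0.772145, -1.02966, 0.0839)  len=1.1022
  (v3,v9,v4) [-++] → (0.772145, -1.02966, 0.0839)–(0.668444, -1.13336, 0.0839)  len=0.1467
  (v3,v4,v2) [-+-] → (0.668444, -1.13336, 0.0839)–(-0.668444, -1.13336, 0.0839)  len=1.3369
  (v3,v8,v9) [--+] → (1.1654, 0, 0.0839)–(0.772145, -1.02966, 0.0839)  len=1.1022
  (v2,v4,v11) [-++] → (-0.668444, -1.13336, 0.0839)–(-0.772145, -1.02966, 0.0839)  len=0.1467
  (v9,v8,v1) [+--] → (1.1654, 0, 0.0839)–(0.772145, 1.02966, 0.0839)  len=1.1022

Chained into 1 loop(s):
  loop 1: 10 segments, perimeter = 7.6692
Total perimeter = 7.669


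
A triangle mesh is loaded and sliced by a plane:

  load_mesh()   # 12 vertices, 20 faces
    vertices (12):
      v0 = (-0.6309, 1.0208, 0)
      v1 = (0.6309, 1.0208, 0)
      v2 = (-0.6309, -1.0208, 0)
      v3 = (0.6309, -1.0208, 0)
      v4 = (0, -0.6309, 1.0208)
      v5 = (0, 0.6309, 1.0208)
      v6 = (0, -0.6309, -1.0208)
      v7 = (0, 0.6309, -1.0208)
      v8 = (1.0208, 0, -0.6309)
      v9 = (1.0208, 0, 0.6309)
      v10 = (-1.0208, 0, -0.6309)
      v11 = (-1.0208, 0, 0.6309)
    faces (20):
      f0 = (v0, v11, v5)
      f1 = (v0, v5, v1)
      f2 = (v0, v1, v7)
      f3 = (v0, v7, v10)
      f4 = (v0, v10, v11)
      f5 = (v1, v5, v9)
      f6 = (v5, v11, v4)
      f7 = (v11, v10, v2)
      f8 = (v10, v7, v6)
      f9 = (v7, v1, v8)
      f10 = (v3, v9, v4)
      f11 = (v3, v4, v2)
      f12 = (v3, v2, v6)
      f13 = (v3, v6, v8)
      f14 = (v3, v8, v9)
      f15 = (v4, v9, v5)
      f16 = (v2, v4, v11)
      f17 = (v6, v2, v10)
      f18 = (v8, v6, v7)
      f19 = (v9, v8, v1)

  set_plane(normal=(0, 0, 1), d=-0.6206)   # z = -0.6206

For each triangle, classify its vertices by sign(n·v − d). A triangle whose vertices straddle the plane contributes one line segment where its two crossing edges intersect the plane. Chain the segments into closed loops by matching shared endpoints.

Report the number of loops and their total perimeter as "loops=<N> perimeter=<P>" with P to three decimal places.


Straddling triangles (10 of 20):
  (v0,v1,v7) [++-] → (0.247341, 0.783759, -0.6206)–(-0.247341, 0.783759, -0.6206)  len=0.4947
  (v0,v7,v10) [+--] → (-0.247341, 0.783759, -0.6206)–(-1.01443, 0.0166655, -0.6206)  len=1.0848
  (v0,v10,v11) [+-+] → (-1.01443, 0.0166655, -0.6206)–(-1.0208, 0, -0.6206)  len=0.0178
  (v11,v10,v2) [+-+] → (-1.0208, 0, -0.6206)–(-1.01443, -0.0166655, -0.6206)  len=0.0178
  (v7,v1,v8) [-+-] → (0.247341, 0.783759, -0.6206)–(1.01443, 0.0166655, -0.6206)  len=1.0848
  (v3,v2,v6) [++-] → (-0.247341, -0.783759, -0.6206)–(0.247341, -0.783759, -0.6206)  len=0.4947
  (v3,v6,v8) [+--] → (0.247341, -0.783759, -0.6206)–(1.01443, -0.0166655, -0.6206)  len=1.0848
  (v3,v8,v9) [+-+] → (1.01443, -0.0166655, -0.6206)–(1.0208, 0, -0.6206)  len=0.0178
  (v6,v2,v10) [-+-] → (-0.247341, -0.783759, -0.6206)–(-1.01443, -0.0166655, -0.6206)  len=1.0848
  (v9,v8,v1) [+-+] → (1.0208, 0, -0.6206)–(1.01443, 0.0166655, -0.6206)  len=0.0178

Chained into 1 loop(s):
  loop 1: 10 segments, perimeter = 5.4001
Total perimeter = 5.400

loops=1 perimeter=5.400


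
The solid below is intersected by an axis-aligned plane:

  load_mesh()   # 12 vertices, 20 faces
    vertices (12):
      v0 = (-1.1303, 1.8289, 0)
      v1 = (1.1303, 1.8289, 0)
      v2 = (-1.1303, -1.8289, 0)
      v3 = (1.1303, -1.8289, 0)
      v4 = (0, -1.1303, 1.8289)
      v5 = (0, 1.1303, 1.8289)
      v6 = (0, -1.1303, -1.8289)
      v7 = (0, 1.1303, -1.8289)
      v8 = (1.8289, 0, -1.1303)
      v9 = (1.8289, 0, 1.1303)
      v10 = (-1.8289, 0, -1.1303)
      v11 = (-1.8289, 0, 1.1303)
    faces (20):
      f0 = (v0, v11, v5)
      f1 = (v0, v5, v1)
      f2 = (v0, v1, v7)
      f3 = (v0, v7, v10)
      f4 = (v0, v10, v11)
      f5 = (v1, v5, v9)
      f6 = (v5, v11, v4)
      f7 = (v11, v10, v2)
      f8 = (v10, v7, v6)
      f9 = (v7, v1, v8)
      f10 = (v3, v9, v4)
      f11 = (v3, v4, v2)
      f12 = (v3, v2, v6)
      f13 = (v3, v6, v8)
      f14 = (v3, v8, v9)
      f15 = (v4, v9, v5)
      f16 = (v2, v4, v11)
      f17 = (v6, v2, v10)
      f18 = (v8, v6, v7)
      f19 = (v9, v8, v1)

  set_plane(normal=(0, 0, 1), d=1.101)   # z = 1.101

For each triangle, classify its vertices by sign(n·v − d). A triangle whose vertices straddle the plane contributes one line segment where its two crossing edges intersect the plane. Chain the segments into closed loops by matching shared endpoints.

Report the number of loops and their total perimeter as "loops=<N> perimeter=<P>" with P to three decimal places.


Straddling triangles (10 of 20):
  (v0,v11,v5) [-++] → (-1.81079, 0.0474093, 1.101)–(-0.449858, 1.40834, 1.101)  len=1.9246
  (v0,v5,v1) [-+-] → (-0.449858, 1.40834, 1.101)–(0.449858, 1.40834, 1.101)  len=0.8997
  (v0,v10,v11) [--+] → (-1.8289, 0, 1.101)–(-1.81079, 0.0474093, 1.101)  len=0.0508
  (v1,v5,v9) [-++] → (0.449858, 1.40834, 1.101)–(1.81079, 0.0474093, 1.101)  len=1.9246
  (v11,v10,v2) [+--] → (-1.8289, 0, 1.101)–(-1.81079, -0.0474093, 1.101)  len=0.0508
  (v3,v9,v4) [-++] → (1.81079, -0.0474093, 1.101)–(0.449858, -1.40834, 1.101)  len=1.9246
  (v3,v4,v2) [-+-] → (0.449858, -1.40834, 1.101)–(-0.449858, -1.40834, 1.101)  len=0.8997
  (v3,v8,v9) [--+] → (1.8289, 0, 1.101)–(1.81079, -0.0474093, 1.101)  len=0.0508
  (v2,v4,v11) [-++] → (-0.449858, -1.40834, 1.101)–(-1.81079, -0.0474093, 1.101)  len=1.9246
  (v9,v8,v1) [+--] → (1.8289, 0, 1.101)–(1.81079, 0.0474093, 1.101)  len=0.0508

Chained into 1 loop(s):
  loop 1: 10 segments, perimeter = 9.7010
Total perimeter = 9.701

loops=1 perimeter=9.701


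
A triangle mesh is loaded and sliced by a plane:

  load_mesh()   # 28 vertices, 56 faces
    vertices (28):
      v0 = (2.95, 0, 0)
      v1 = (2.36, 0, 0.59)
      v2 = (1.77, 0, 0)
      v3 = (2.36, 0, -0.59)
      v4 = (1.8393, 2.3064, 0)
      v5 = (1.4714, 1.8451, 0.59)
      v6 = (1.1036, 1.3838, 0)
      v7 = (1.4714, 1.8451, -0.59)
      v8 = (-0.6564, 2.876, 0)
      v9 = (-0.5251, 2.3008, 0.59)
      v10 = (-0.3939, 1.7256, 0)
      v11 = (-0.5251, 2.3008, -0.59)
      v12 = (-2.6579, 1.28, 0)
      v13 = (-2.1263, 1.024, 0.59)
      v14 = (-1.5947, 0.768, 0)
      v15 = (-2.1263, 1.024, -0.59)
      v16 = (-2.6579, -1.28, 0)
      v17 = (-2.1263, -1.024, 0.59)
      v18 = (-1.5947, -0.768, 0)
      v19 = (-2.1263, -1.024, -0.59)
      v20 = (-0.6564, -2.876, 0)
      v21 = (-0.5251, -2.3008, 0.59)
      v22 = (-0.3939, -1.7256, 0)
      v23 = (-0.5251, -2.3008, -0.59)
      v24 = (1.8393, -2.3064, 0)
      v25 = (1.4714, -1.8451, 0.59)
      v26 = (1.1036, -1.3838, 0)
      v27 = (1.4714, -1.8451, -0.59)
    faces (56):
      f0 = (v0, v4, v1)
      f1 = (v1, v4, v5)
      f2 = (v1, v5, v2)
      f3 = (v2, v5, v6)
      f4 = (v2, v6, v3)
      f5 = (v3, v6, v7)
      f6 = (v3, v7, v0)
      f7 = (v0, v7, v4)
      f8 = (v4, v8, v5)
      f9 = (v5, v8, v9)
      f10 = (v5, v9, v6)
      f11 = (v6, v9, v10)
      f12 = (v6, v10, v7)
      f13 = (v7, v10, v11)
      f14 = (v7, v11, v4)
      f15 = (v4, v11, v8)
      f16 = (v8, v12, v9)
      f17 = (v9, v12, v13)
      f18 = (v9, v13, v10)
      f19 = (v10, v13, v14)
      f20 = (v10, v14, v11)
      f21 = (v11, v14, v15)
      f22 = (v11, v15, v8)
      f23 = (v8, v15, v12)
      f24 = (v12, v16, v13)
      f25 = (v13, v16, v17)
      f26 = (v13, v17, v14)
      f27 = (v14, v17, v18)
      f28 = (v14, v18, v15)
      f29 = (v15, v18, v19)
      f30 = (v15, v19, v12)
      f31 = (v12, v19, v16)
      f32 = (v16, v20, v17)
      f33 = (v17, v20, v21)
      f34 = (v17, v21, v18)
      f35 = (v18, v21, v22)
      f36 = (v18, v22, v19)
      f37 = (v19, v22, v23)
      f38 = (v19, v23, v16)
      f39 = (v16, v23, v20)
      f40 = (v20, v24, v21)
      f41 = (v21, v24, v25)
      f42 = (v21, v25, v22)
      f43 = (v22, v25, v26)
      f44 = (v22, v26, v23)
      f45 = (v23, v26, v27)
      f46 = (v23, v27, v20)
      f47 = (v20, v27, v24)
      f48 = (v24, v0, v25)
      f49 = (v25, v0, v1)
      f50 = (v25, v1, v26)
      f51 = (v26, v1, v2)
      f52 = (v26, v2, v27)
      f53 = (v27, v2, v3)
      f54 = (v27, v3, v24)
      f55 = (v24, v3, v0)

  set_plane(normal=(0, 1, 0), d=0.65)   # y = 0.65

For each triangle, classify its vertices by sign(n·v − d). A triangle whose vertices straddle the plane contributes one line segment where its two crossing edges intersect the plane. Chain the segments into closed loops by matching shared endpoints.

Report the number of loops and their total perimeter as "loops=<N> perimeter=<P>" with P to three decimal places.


loops=2 perimeter=6.514

Straddling triangles (16 of 56):
  (v0,v4,v1) [-+-] → (2.63698, 0.65, 0)–(2.21325, 0.65, 0.423724)  len=0.5992
  (v1,v4,v5) [-++] → (2.21325, 0.65, 0.423724)–(2.04696, 0.65, 0.59)  len=0.2352
  (v1,v5,v2) [-+-] → (2.04696, 0.65, 0.59)–(1.66481, 0.65, 0.207848)  len=0.5404
  (v2,v5,v6) [-++] → (1.66481, 0.65, 0.207848)–(1.45698, 0.65, 0)  len=0.2939
  (v2,v6,v3) [-+-] → (1.45698, 0.65, 0)–(1.76984, 0.65, -0.312865)  len=0.4425
  (v3,v6,v7) [-++] → (1.76984, 0.65, -0.312865)–(2.04696, 0.65, -0.59)  len=0.3919
  (v3,v7,v0) [-+-] → (2.04696, 0.65, -0.59)–(2.42911, 0.65, -0.207848)  len=0.5404
  (v0,v7,v4) [-++] → (2.42911, 0.65, -0.207848)–(2.63698, 0.65, 0)  len=0.2940
  (v12,v16,v13) [+-+] → (-2.6579, 0.65, 0)–(-2.21259, 0.65, 0.494227)  len=0.6653
  (v13,v16,v17) [+--] → (-2.21259, 0.65, 0.494227)–(-2.1263, 0.65, 0.59)  len=0.1289
  (v13,v17,v14) [+-+] → (-2.1263, 0.65, 0.59)–(-1.6297, 0.65, 0.0388504)  len=0.7419
  (v14,v17,v18) [+--] → (-1.6297, 0.65, 0.0388504)–(-1.5947, 0.65, 0)  len=0.0523
  (v14,v18,v15) [+-+] → (-1.5947, 0.65, 0)–(-2.01535, 0.65, -0.466864)  len=0.6284
  (v15,v18,v19) [+--] → (-2.01535, 0.65, -0.466864)–(-2.1263, 0.65, -0.59)  len=0.1657
  (v15,v19,v12) [+-+] → (-2.1263, 0.65, -0.59)–(-2.51254, 0.65, -0.161328)  len=0.5770
  (v12,v19,v16) [+--] → (-2.51254, 0.65, -0.161328)–(-2.6579, 0.65, 0)  len=0.2172

Chained into 2 loop(s):
  loop 1: 8 segments, perimeter = 3.3375
  loop 2: 8 segments, perimeter = 3.1767
Total perimeter = 6.514


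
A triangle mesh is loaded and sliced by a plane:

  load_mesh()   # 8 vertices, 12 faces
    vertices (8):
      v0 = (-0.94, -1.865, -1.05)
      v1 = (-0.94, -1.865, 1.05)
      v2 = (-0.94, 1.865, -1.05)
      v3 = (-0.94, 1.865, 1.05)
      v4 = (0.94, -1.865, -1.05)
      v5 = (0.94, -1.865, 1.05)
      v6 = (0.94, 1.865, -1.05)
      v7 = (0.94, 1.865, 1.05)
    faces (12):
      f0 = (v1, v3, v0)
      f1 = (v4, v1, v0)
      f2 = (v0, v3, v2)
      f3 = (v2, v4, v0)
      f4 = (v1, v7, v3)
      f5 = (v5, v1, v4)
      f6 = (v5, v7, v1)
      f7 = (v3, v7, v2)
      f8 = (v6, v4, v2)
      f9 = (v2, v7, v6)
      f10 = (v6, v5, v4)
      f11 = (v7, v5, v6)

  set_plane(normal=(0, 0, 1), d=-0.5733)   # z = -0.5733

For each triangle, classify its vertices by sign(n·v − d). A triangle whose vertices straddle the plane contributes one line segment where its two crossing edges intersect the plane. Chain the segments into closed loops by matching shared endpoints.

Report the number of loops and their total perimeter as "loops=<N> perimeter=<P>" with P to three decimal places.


Straddling triangles (8 of 12):
  (v1,v3,v0) [++-] → (-0.94, -1.01829, -0.5733)–(-0.94, -1.865, -0.5733)  len=0.8467
  (v4,v1,v0) [-+-] → (0.51324, -1.865, -0.5733)–(-0.94, -1.865, -0.5733)  len=1.4532
  (v0,v3,v2) [-+-] → (-0.94, -1.01829, -0.5733)–(-0.94, 1.865, -0.5733)  len=2.8833
  (v5,v1,v4) [++-] → (0.51324, -1.865, -0.5733)–(0.94, -1.865, -0.5733)  len=0.4268
  (v3,v7,v2) [++-] → (-0.51324, 1.865, -0.5733)–(-0.94, 1.865, -0.5733)  len=0.4268
  (v2,v7,v6) [-+-] → (-0.51324, 1.865, -0.5733)–(0.94, 1.865, -0.5733)  len=1.4532
  (v6,v5,v4) [-+-] → (0.94, 1.01829, -0.5733)–(0.94, -1.865, -0.5733)  len=2.8833
  (v7,v5,v6) [++-] → (0.94, 1.01829, -0.5733)–(0.94, 1.865, -0.5733)  len=0.8467

Chained into 1 loop(s):
  loop 1: 8 segments, perimeter = 11.2200
Total perimeter = 11.220

loops=1 perimeter=11.220


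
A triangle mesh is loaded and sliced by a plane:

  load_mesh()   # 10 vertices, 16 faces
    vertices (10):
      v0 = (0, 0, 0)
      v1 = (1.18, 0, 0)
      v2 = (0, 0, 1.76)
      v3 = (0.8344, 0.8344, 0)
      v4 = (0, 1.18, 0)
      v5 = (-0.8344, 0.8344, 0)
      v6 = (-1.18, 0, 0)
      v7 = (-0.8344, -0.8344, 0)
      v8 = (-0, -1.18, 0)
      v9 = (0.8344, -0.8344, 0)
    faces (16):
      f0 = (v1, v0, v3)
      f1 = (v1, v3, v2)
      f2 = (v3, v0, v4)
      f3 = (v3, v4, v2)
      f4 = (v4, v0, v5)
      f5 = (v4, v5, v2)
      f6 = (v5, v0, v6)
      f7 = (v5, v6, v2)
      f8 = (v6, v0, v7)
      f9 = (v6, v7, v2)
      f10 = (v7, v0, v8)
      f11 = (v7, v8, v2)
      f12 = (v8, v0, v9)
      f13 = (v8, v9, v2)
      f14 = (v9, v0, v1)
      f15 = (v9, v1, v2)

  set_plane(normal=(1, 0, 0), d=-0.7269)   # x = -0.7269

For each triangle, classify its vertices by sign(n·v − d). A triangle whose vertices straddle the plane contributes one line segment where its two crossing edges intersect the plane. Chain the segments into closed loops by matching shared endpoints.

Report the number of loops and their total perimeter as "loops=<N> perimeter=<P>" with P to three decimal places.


Straddling triangles (8 of 16):
  (v4,v0,v5) [++-] → (-0.7269, 0.7269, 0)–(-0.7269, 0.878925, 0)  len=0.1520
  (v4,v5,v2) [+-+] → (-0.7269, 0.878925, 0)–(-0.7269, 0.7269, 0.22675)  len=0.2730
  (v5,v0,v6) [-+-] → (-0.7269, 0.7269, 0)–(-0.7269, 0, 0)  len=0.7269
  (v5,v6,v2) [--+] → (-0.7269, 0, 0.67581)–(-0.7269, 0.7269, 0.22675)  len=0.8544
  (v6,v0,v7) [-+-] → (-0.7269, 0, 0)–(-0.7269, -0.7269, 0)  len=0.7269
  (v6,v7,v2) [--+] → (-0.7269, -0.7269, 0.22675)–(-0.7269, 0, 0.67581)  len=0.8544
  (v7,v0,v8) [-++] → (-0.7269, -0.7269, 0)–(-0.7269, -0.878925, 0)  len=0.1520
  (v7,v8,v2) [-++] → (-0.7269, -0.878925, 0)–(-0.7269, -0.7269, 0.22675)  len=0.2730

Chained into 1 loop(s):
  loop 1: 8 segments, perimeter = 4.0127
Total perimeter = 4.013

loops=1 perimeter=4.013


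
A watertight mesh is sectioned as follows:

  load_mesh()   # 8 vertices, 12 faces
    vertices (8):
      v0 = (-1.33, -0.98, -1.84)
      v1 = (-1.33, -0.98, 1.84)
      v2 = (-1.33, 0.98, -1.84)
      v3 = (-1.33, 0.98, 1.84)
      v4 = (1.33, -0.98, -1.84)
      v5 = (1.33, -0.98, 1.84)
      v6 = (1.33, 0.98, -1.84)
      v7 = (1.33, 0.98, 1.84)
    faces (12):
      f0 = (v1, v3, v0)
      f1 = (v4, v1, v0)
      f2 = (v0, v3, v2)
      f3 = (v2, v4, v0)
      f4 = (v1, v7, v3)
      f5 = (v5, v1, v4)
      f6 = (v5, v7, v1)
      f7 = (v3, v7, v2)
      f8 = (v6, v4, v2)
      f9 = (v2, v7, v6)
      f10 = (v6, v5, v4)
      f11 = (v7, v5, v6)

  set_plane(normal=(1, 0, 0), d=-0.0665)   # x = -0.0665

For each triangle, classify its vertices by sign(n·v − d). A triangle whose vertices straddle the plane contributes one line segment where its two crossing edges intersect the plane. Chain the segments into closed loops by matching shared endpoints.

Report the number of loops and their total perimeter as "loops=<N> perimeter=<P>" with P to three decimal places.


Straddling triangles (8 of 12):
  (v4,v1,v0) [+--] → (-0.0665, -0.98, 0.092)–(-0.0665, -0.98, -1.84)  len=1.9320
  (v2,v4,v0) [-+-] → (-0.0665, 0.049, -1.84)–(-0.0665, -0.98, -1.84)  len=1.0290
  (v1,v7,v3) [-+-] → (-0.0665, -0.049, 1.84)–(-0.0665, 0.98, 1.84)  len=1.0290
  (v5,v1,v4) [+-+] → (-0.0665, -0.98, 1.84)–(-0.0665, -0.98, 0.092)  len=1.7480
  (v5,v7,v1) [++-] → (-0.0665, -0.049, 1.84)–(-0.0665, -0.98, 1.84)  len=0.9310
  (v3,v7,v2) [-+-] → (-0.0665, 0.98, 1.84)–(-0.0665, 0.98, -0.092)  len=1.9320
  (v6,v4,v2) [++-] → (-0.0665, 0.049, -1.84)–(-0.0665, 0.98, -1.84)  len=0.9310
  (v2,v7,v6) [-++] → (-0.0665, 0.98, -0.092)–(-0.0665, 0.98, -1.84)  len=1.7480

Chained into 1 loop(s):
  loop 1: 8 segments, perimeter = 11.2800
Total perimeter = 11.280

loops=1 perimeter=11.280


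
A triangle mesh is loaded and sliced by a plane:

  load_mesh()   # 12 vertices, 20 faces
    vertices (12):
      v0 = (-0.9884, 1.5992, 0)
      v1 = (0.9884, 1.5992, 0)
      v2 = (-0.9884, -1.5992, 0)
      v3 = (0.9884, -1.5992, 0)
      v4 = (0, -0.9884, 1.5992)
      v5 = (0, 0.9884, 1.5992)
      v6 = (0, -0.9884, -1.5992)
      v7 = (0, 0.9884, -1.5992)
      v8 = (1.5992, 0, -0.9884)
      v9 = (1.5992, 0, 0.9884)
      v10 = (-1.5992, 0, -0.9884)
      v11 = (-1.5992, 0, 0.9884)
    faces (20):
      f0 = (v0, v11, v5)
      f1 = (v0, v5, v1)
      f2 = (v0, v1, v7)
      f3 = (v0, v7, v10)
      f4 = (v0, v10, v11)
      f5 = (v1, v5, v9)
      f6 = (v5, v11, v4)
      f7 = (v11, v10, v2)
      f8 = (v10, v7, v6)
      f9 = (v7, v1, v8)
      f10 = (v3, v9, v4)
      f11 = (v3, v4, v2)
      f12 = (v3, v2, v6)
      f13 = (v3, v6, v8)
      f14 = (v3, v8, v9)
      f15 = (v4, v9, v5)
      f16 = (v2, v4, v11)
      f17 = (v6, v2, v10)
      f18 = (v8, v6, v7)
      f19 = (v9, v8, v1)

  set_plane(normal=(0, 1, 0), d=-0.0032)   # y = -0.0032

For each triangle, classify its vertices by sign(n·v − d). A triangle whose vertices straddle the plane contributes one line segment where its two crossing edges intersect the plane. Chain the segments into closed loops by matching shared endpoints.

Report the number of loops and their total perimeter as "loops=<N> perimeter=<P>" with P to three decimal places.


Straddling triangles (10 of 20):
  (v5,v11,v4) [++-] → (-1.59402, -0.0032, 0.990377)–(0, -0.0032, 1.5992)  len=1.7063
  (v11,v10,v2) [++-] → (-1.59798, -0.0032, -0.986422)–(-1.59798, -0.0032, 0.986422)  len=1.9728
  (v10,v7,v6) [++-] → (0, -0.0032, -1.5992)–(-1.59402, -0.0032, -0.990377)  len=1.7063
  (v3,v9,v4) [-+-] → (1.59798, -0.0032, 0.986422)–(1.59402, -0.0032, 0.990377)  len=0.0056
  (v3,v6,v8) [--+] → (1.59402, -0.0032, -0.990377)–(1.59798, -0.0032, -0.986422)  len=0.0056
  (v3,v8,v9) [-++] → (1.59798, -0.0032, -0.986422)–(1.59798, -0.0032, 0.986422)  len=1.9728
  (v4,v9,v5) [-++] → (1.59402, -0.0032, 0.990377)–(0, -0.0032, 1.5992)  len=1.7063
  (v2,v4,v11) [--+] → (-1.59402, -0.0032, 0.990377)–(-1.59798, -0.0032, 0.986422)  len=0.0056
  (v6,v2,v10) [--+] → (-1.59798, -0.0032, -0.986422)–(-1.59402, -0.0032, -0.990377)  len=0.0056
  (v8,v6,v7) [+-+] → (1.59402, -0.0032, -0.990377)–(0, -0.0032, -1.5992)  len=1.7063

Chained into 1 loop(s):
  loop 1: 10 segments, perimeter = 10.7934
Total perimeter = 10.793

loops=1 perimeter=10.793


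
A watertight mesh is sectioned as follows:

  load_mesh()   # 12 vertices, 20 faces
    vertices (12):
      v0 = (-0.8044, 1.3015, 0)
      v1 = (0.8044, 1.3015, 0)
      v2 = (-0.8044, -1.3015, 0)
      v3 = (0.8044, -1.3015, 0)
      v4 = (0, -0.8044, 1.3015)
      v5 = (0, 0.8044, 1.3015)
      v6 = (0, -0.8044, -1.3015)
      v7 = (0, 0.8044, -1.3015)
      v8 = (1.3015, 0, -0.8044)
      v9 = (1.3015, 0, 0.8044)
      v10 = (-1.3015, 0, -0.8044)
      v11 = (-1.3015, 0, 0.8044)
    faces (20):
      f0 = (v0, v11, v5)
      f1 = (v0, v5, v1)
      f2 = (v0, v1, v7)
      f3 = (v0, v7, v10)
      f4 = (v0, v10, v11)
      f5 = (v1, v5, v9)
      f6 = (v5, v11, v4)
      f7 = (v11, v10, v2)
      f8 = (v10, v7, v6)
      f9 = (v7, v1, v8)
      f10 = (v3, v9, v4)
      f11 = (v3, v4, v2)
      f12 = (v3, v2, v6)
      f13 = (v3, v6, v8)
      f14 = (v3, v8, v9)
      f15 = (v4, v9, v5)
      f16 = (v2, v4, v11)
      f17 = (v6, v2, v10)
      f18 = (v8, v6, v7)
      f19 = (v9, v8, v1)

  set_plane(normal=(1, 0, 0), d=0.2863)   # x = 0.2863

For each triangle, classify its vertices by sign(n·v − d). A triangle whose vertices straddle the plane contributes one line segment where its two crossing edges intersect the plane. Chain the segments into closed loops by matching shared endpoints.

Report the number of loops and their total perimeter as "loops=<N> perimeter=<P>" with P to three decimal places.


Straddling triangles (10 of 20):
  (v0,v5,v1) [--+] → (0.2863, 0.981327, 0.838273)–(0.2863, 1.3015, 0)  len=0.8973
  (v0,v1,v7) [-+-] → (0.2863, 1.3015, 0)–(0.2863, 0.981327, -0.838273)  len=0.8973
  (v1,v5,v9) [+-+] → (0.2863, 0.981327, 0.838273)–(0.2863, 0.627451, 1.19215)  len=0.5005
  (v7,v1,v8) [-++] → (0.2863, 0.981327, -0.838273)–(0.2863, 0.627451, -1.19215)  len=0.5005
  (v3,v9,v4) [++-] → (0.2863, -0.627451, 1.19215)–(0.2863, -0.981327, 0.838273)  len=0.5005
  (v3,v4,v2) [+--] → (0.2863, -0.981327, 0.838273)–(0.2863, -1.3015, 0)  len=0.8973
  (v3,v2,v6) [+--] → (0.2863, -1.3015, 0)–(0.2863, -0.981327, -0.838273)  len=0.8973
  (v3,v6,v8) [+-+] → (0.2863, -0.981327, -0.838273)–(0.2863, -0.627451, -1.19215)  len=0.5005
  (v4,v9,v5) [-+-] → (0.2863, -0.627451, 1.19215)–(0.2863, 0.627451, 1.19215)  len=1.2549
  (v8,v6,v7) [+--] → (0.2863, -0.627451, -1.19215)–(0.2863, 0.627451, -1.19215)  len=1.2549

Chained into 1 loop(s):
  loop 1: 10 segments, perimeter = 8.1010
Total perimeter = 8.101

loops=1 perimeter=8.101
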